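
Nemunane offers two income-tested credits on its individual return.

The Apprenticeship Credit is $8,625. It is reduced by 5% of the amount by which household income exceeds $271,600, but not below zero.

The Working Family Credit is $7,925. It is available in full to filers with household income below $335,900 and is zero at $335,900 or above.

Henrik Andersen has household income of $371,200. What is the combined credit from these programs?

Apprenticeship Credit: 5% of the $99,600 excess over $271,600 is $4,980; credit = $8,625 − $4,980 = $3,645.
Working Family Credit: $371,200 meets or exceeds the $335,900 cutoff, so the credit is $0.
Total: $3,645 + $0 = $3,645.

$3,645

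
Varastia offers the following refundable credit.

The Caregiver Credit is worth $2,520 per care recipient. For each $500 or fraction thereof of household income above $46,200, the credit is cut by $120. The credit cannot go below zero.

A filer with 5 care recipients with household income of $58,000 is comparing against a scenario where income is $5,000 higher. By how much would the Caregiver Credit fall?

At $58,000 — base = 5 × $2,520 = $12,600. income exceeds $46,200 by $11,800, which is 24 full-or-partial $500 increments; reduction = 24 × $120 = $2,880, leaving $9,720.
At $63,000 — base = 5 × $2,520 = $12,600. income exceeds $46,200 by $16,800, which is 34 full-or-partial $500 increments; reduction = 34 × $120 = $4,080, leaving $8,520.
Lost: $9,720 − $8,520 = $1,200.

$1,200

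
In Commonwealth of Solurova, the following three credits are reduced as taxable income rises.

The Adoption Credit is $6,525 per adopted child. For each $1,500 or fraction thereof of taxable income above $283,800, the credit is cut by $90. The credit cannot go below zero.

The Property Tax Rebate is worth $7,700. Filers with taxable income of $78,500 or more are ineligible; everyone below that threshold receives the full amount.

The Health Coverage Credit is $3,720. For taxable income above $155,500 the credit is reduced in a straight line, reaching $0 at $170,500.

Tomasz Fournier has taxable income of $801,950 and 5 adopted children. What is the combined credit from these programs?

$1,485

Adoption Credit: base = 5 × $6,525 = $32,625. income exceeds $283,800 by $518,150, which is 346 full-or-partial $1,500 increments; reduction = 346 × $90 = $31,140, leaving $1,485.
Property Tax Rebate: $801,950 meets or exceeds the $78,500 cutoff, so the credit is $0.
Health Coverage Credit: $801,950 is at or above $170,500, so the credit is $0.
Total: $1,485 + $0 + $0 = $1,485.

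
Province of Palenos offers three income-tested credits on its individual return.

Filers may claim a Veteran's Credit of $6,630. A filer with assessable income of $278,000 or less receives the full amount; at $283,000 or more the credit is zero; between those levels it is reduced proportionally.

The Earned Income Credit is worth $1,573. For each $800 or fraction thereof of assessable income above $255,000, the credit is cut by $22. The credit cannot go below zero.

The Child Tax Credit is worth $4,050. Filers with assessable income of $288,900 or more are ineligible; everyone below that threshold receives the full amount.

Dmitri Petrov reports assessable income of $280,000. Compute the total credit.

Veteran's Credit: $280,000 is $2,000 into a $5,000 phase-out range, leaving 3,000/5,000 of the credit: $6,630 × 3,000/5,000 = $3,978.
Earned Income Credit: income exceeds $255,000 by $25,000, which is 32 full-or-partial $800 increments; reduction = 32 × $22 = $704, leaving $869.
Child Tax Credit: $280,000 is below the $288,900 cutoff, so the full $4,050 applies.
Total: $3,978 + $869 + $4,050 = $8,897.

$8,897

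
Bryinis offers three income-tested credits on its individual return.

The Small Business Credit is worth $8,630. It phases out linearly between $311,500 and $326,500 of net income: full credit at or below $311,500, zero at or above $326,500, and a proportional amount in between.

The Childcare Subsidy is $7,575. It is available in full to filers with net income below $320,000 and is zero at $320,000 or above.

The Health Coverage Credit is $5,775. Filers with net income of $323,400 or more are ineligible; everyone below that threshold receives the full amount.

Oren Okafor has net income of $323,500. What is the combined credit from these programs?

$1,726

Small Business Credit: $323,500 is $12,000 into a $15,000 phase-out range, leaving 3,000/15,000 of the credit: $8,630 × 3,000/15,000 = $1,726.
Childcare Subsidy: $323,500 meets or exceeds the $320,000 cutoff, so the credit is $0.
Health Coverage Credit: $323,500 meets or exceeds the $323,400 cutoff, so the credit is $0.
Total: $1,726 + $0 + $0 = $1,726.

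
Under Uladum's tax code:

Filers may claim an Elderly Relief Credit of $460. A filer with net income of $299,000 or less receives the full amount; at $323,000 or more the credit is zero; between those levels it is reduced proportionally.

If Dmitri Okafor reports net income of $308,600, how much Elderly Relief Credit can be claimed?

$276

Elderly Relief Credit: $308,600 is $9,600 into a $24,000 phase-out range, leaving 14,400/24,000 of the credit: $460 × 14,400/24,000 = $276.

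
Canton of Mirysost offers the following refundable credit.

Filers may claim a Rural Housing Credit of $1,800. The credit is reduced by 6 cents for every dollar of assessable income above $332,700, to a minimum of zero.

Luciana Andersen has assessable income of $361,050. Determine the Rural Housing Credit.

$99

Rural Housing Credit: 6% of the $28,350 excess over $332,700 is $1,701; credit = $1,800 − $1,701 = $99.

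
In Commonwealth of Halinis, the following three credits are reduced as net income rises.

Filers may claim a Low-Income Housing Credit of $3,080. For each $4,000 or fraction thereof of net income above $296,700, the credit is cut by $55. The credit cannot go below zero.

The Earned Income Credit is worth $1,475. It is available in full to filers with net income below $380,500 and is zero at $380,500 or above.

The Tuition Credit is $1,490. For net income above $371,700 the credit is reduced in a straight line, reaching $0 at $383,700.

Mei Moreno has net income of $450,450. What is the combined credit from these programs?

Low-Income Housing Credit: income exceeds $296,700 by $153,750, which is 39 full-or-partial $4,000 increments; reduction = 39 × $55 = $2,145, leaving $935.
Earned Income Credit: $450,450 meets or exceeds the $380,500 cutoff, so the credit is $0.
Tuition Credit: $450,450 is at or above $383,700, so the credit is $0.
Total: $935 + $0 + $0 = $935.

$935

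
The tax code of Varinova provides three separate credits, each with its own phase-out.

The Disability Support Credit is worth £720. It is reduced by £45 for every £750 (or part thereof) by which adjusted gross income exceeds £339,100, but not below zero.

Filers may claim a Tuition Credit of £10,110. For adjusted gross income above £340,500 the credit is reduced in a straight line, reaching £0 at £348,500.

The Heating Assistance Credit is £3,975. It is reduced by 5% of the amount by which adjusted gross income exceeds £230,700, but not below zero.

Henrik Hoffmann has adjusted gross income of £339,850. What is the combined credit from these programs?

£10,785

Disability Support Credit: income exceeds £339,100 by £750, which is 1 full-or-partial £750 increment; reduction = 1 × £45 = £45, leaving £675.
Tuition Credit: £339,850 is at or below the £340,500 threshold, so the full £10,110 applies.
Heating Assistance Credit: 5% of the £109,150 excess over £230,700 is £5,457.50 ≥ base, so the credit is £0.
Total: £675 + £10,110 + £0 = £10,785.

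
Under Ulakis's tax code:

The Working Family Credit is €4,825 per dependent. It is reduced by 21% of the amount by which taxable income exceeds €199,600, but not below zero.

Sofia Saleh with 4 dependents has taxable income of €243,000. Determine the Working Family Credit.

€10,186

Working Family Credit: base = 4 × €4,825 = €19,300. 21% of the €43,400 excess over €199,600 is €9,114; credit = €19,300 − €9,114 = €10,186.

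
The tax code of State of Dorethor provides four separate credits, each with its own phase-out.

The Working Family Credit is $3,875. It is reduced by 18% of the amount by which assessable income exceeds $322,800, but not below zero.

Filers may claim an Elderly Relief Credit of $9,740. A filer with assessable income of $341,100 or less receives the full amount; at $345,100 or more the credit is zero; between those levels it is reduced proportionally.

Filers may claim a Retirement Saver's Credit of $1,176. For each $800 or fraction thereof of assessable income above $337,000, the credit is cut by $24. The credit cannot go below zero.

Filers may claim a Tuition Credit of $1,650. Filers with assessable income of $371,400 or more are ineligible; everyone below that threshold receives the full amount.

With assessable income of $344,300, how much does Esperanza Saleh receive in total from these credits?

$4,539

Working Family Credit: 18% of the $21,500 excess over $322,800 is $3,870; credit = $3,875 − $3,870 = $5.
Elderly Relief Credit: $344,300 is $3,200 into a $4,000 phase-out range, leaving 800/4,000 of the credit: $9,740 × 800/4,000 = $1,948.
Retirement Saver's Credit: income exceeds $337,000 by $7,300, which is 10 full-or-partial $800 increments; reduction = 10 × $24 = $240, leaving $936.
Tuition Credit: $344,300 is below the $371,400 cutoff, so the full $1,650 applies.
Total: $5 + $1,948 + $936 + $1,650 = $4,539.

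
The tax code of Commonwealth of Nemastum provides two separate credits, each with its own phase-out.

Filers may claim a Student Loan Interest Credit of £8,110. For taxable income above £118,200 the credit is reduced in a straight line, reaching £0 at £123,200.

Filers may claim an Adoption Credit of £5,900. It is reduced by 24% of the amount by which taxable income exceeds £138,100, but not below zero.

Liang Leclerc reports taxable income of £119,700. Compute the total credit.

Student Loan Interest Credit: £119,700 is £1,500 into a £5,000 phase-out range, leaving 3,500/5,000 of the credit: £8,110 × 3,500/5,000 = £5,677.
Adoption Credit: £119,700 is at or below the £138,100 threshold, so the full £5,900 applies.
Total: £5,677 + £5,900 = £11,577.

£11,577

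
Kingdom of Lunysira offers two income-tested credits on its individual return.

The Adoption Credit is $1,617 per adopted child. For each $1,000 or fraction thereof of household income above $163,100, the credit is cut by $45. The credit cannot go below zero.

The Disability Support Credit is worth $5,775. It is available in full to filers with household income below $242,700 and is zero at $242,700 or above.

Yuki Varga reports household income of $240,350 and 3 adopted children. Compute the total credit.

$7,116

Adoption Credit: base = 3 × $1,617 = $4,851. income exceeds $163,100 by $77,250, which is 78 full-or-partial $1,000 increments; reduction = 78 × $45 = $3,510, leaving $1,341.
Disability Support Credit: $240,350 is below the $242,700 cutoff, so the full $5,775 applies.
Total: $1,341 + $5,775 = $7,116.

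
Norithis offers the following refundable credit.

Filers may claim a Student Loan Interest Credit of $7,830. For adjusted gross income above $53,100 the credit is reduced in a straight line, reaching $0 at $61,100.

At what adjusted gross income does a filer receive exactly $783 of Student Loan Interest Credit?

$783 is 783/7,830 of the full $7,830, so 7,047/7,830 of the $8,000 range has been used: income = $53,100 + $8,000 × 7,047/7,830 = $60,300.

$60,300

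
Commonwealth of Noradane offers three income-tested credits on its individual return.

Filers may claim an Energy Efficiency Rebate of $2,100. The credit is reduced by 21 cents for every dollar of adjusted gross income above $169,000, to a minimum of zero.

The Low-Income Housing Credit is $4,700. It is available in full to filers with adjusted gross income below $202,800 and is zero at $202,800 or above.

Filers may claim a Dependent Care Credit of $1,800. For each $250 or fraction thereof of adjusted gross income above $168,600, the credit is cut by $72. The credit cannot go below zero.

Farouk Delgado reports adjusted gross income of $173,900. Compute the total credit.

$5,987

Energy Efficiency Rebate: 21% of the $4,900 excess over $169,000 is $1,029; credit = $2,100 − $1,029 = $1,071.
Low-Income Housing Credit: $173,900 is below the $202,800 cutoff, so the full $4,700 applies.
Dependent Care Credit: income exceeds $168,600 by $5,300, which is 22 full-or-partial $250 increments; reduction = 22 × $72 = $1,584, leaving $216.
Total: $1,071 + $4,700 + $216 = $5,987.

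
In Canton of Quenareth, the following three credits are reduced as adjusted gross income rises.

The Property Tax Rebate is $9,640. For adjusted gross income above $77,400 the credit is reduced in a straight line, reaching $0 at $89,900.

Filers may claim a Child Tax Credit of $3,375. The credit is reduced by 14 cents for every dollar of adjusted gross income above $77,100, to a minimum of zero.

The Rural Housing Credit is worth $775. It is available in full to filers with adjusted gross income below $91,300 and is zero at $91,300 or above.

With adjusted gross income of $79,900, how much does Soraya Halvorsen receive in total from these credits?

Property Tax Rebate: $79,900 is $2,500 into a $12,500 phase-out range, leaving 10,000/12,500 of the credit: $9,640 × 10,000/12,500 = $7,712.
Child Tax Credit: 14% of the $2,800 excess over $77,100 is $392; credit = $3,375 − $392 = $2,983.
Rural Housing Credit: $79,900 is below the $91,300 cutoff, so the full $775 applies.
Total: $7,712 + $2,983 + $775 = $11,470.

$11,470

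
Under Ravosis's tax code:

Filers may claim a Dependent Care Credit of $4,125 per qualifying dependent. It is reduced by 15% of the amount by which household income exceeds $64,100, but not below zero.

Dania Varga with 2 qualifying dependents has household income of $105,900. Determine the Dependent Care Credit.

$1,980

Dependent Care Credit: base = 2 × $4,125 = $8,250. 15% of the $41,800 excess over $64,100 is $6,270; credit = $8,250 − $6,270 = $1,980.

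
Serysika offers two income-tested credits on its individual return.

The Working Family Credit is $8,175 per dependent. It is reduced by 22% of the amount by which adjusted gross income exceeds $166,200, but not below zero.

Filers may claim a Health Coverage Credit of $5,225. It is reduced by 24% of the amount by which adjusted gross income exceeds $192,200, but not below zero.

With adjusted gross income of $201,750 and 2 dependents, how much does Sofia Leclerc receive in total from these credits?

$11,462

Working Family Credit: base = 2 × $8,175 = $16,350. 22% of the $35,550 excess over $166,200 is $7,821; credit = $16,350 − $7,821 = $8,529.
Health Coverage Credit: 24% of the $9,550 excess over $192,200 is $2,292; credit = $5,225 − $2,292 = $2,933.
Total: $8,529 + $2,933 = $11,462.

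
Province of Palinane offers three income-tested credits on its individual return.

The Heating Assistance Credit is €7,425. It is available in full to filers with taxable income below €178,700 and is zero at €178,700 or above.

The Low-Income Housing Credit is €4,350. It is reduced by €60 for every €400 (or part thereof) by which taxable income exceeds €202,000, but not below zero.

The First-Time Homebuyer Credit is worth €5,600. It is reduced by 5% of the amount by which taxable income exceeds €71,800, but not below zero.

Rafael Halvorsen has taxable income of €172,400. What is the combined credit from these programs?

Heating Assistance Credit: €172,400 is below the €178,700 cutoff, so the full €7,425 applies.
Low-Income Housing Credit: €172,400 is at or below the €202,000 threshold, so the full €4,350 applies.
First-Time Homebuyer Credit: 5% of the €100,600 excess over €71,800 is €5,030; credit = €5,600 − €5,030 = €570.
Total: €7,425 + €4,350 + €570 = €12,345.

€12,345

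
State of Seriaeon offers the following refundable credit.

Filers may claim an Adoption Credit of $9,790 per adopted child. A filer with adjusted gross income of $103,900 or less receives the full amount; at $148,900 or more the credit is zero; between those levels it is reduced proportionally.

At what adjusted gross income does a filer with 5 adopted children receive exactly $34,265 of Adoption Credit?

Full credit = 5 × $9,790 = $48,950.
$34,265 is 34,265/48,950 of the full $48,950, so 14,685/48,950 of the $45,000 range has been used: income = $103,900 + $45,000 × 14,685/48,950 = $117,400.

$117,400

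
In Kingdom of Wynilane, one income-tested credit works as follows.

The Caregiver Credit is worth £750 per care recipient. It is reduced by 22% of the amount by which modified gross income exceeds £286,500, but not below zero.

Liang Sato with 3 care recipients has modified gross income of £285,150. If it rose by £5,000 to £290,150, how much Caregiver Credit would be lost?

At £285,150 — base = 3 × £750 = £2,250. £285,150 is at or below the £286,500 threshold, so the full £2,250 applies.
At £290,150 — base = 3 × £750 = £2,250. 22% of the £3,650 excess over £286,500 is £803; credit = £2,250 − £803 = £1,447.
Lost: £2,250 − £1,447 = £803.

£803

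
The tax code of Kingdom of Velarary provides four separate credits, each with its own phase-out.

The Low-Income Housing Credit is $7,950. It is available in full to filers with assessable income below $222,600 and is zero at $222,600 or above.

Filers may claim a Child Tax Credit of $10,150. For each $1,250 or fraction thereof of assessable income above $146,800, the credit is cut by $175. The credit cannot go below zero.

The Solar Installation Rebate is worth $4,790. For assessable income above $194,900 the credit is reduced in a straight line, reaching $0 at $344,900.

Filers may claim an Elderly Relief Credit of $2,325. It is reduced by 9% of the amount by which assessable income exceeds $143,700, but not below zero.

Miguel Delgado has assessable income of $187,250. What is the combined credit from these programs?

Low-Income Housing Credit: $187,250 is below the $222,600 cutoff, so the full $7,950 applies.
Child Tax Credit: income exceeds $146,800 by $40,450, which is 33 full-or-partial $1,250 increments; reduction = 33 × $175 = $5,775, leaving $4,375.
Solar Installation Rebate: $187,250 is at or below the $194,900 threshold, so the full $4,790 applies.
Elderly Relief Credit: 9% of the $43,550 excess over $143,700 is $3,919.50 ≥ base, so the credit is $0.
Total: $7,950 + $4,375 + $4,790 + $0 = $17,115.

$17,115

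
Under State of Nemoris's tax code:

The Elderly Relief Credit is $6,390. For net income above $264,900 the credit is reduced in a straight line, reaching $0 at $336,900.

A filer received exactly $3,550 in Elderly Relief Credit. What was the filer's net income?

$296,900

$3,550 is 3,550/6,390 of the full $6,390, so 2,840/6,390 of the $72,000 range has been used: income = $264,900 + $72,000 × 2,840/6,390 = $296,900.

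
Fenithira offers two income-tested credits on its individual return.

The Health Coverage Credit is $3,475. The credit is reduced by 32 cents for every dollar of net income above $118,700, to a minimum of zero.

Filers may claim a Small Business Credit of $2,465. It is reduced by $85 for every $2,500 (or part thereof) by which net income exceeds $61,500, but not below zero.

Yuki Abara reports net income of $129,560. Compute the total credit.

Health Coverage Credit: 32% of the $10,860 excess over $118,700 is $3,475.20 ≥ base, so the credit is $0.
Small Business Credit: income exceeds $61,500 by $68,060, which is 28 full-or-partial $2,500 increments; reduction = 28 × $85 = $2,380, leaving $85.
Total: $0 + $85 = $85.

$85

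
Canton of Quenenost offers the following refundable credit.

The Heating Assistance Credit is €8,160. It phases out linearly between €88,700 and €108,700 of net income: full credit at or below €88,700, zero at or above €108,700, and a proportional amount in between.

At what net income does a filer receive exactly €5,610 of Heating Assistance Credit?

€94,950

€5,610 is 5,610/8,160 of the full €8,160, so 2,550/8,160 of the €20,000 range has been used: income = €88,700 + €20,000 × 2,550/8,160 = €94,950.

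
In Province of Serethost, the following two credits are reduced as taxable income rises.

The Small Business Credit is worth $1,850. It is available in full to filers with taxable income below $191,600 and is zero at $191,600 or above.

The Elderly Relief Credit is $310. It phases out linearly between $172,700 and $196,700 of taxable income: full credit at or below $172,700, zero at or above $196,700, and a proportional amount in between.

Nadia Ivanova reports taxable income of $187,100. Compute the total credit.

$1,974

Small Business Credit: $187,100 is below the $191,600 cutoff, so the full $1,850 applies.
Elderly Relief Credit: $187,100 is $14,400 into a $24,000 phase-out range, leaving 9,600/24,000 of the credit: $310 × 9,600/24,000 = $124.
Total: $1,850 + $124 = $1,974.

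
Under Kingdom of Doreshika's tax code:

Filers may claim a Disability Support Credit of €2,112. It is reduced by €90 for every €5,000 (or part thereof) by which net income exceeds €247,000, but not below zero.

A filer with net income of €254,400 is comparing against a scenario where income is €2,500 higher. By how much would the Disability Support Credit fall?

At €254,400 — income exceeds €247,000 by €7,400, which is 2 full-or-partial €5,000 increments; reduction = 2 × €90 = €180, leaving €1,932.
At €256,900 — income exceeds €247,000 by €9,900, which is 2 full-or-partial €5,000 increments; reduction = 2 × €90 = €180, leaving €1,932.
Lost: €1,932 − €1,932 = €0.

€0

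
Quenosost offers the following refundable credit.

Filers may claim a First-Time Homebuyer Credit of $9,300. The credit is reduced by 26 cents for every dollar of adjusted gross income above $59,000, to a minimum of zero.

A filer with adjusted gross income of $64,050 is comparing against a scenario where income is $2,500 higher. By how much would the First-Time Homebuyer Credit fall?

At $64,050 — 26% of the $5,050 excess over $59,000 is $1,313; credit = $9,300 − $1,313 = $7,987.
At $66,550 — 26% of the $7,550 excess over $59,000 is $1,963; credit = $9,300 − $1,963 = $7,337.
Lost: $7,987 − $7,337 = $650.

$650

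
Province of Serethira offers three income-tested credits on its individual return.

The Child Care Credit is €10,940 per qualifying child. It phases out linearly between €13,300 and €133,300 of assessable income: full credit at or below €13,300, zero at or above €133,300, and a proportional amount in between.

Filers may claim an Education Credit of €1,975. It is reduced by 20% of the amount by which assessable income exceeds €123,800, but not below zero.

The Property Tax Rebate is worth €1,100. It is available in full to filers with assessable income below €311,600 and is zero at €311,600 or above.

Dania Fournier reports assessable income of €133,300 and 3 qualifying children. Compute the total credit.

Child Care Credit: base = 3 × €10,940 = €32,820. €133,300 is at or above €133,300, so the credit is €0.
Education Credit: 20% of the €9,500 excess over €123,800 is €1,900; credit = €1,975 − €1,900 = €75.
Property Tax Rebate: €133,300 is below the €311,600 cutoff, so the full €1,100 applies.
Total: €0 + €75 + €1,100 = €1,175.

€1,175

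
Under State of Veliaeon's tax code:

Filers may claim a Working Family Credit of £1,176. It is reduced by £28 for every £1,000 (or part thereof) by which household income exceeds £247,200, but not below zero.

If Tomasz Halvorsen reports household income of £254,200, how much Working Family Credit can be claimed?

£980

Working Family Credit: income exceeds £247,200 by £7,000, which is 7 full-or-partial £1,000 increments; reduction = 7 × £28 = £196, leaving £980.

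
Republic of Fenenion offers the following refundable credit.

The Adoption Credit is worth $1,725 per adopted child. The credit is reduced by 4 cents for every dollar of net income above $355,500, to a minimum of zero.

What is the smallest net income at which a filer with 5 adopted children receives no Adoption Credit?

$571,125

Full credit = 5 × $1,725 = $8,625.
The credit falls by 4% of each dollar above $355,500, so it reaches zero when the excess is $8,625 / 4% = $215,625: income = $355,500 + $215,625 = $571,125.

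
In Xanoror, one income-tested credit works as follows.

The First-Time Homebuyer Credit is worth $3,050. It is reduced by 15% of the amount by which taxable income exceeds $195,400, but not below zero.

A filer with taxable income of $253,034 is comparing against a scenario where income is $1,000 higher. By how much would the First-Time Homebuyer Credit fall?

$0

At $253,034 — 15% of the $57,634 excess over $195,400 is $8,645.10 ≥ base, so the credit is $0.
At $254,034 — 15% of the $58,634 excess over $195,400 is $8,795.10 ≥ base, so the credit is $0.
Lost: $0 − $0 = $0.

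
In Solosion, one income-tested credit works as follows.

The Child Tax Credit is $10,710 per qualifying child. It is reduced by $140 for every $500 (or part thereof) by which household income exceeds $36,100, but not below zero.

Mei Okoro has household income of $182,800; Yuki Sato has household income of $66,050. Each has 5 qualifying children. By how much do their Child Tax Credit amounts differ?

Mei ($182,800): Child Tax Credit: base = 5 × $10,710 = $53,550. income exceeds $36,100 by $146,700, which is 294 full-or-partial $500 increments; reduction = 294 × $140 = $41,160, leaving $12,390.
Yuki ($66,050): Child Tax Credit: base = 5 × $10,710 = $53,550. income exceeds $36,100 by $29,950, which is 60 full-or-partial $500 increments; reduction = 60 × $140 = $8,400, leaving $45,150.
Difference: |$12,390 − $45,150| = $32,760.

$32,760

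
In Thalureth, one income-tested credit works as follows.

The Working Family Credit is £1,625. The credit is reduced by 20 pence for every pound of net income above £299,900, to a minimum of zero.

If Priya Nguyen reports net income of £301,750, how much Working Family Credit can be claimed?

Working Family Credit: 20% of the £1,850 excess over £299,900 is £370; credit = £1,625 − £370 = £1,255.

£1,255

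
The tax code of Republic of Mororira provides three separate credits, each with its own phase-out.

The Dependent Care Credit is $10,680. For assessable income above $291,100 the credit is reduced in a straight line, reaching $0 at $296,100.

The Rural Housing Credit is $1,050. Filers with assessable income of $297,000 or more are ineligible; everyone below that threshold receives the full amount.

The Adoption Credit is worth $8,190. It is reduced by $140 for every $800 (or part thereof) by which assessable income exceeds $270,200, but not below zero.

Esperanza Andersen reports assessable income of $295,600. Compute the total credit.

$5,828

Dependent Care Credit: $295,600 is $4,500 into a $5,000 phase-out range, leaving 500/5,000 of the credit: $10,680 × 500/5,000 = $1,068.
Rural Housing Credit: $295,600 is below the $297,000 cutoff, so the full $1,050 applies.
Adoption Credit: income exceeds $270,200 by $25,400, which is 32 full-or-partial $800 increments; reduction = 32 × $140 = $4,480, leaving $3,710.
Total: $1,068 + $1,050 + $3,710 = $5,828.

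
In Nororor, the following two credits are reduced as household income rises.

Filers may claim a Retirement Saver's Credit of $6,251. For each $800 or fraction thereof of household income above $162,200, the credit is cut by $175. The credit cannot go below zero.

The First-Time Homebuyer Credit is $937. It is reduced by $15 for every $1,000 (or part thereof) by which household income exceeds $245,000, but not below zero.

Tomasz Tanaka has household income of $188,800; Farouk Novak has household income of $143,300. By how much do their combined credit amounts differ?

Tomasz ($188,800): Retirement Saver's Credit: income exceeds $162,200 by $26,600, which is 34 full-or-partial $800 increments; reduction = 34 × $175 = $5,950, leaving $301. First-Time Homebuyer Credit: $188,800 is at or below the $245,000 threshold, so the full $937 applies. total $301 + $937 = $1,238
Farouk ($143,300): Retirement Saver's Credit: $143,300 is at or below the $162,200 threshold, so the full $6,251 applies. First-Time Homebuyer Credit: $143,300 is at or below the $245,000 threshold, so the full $937 applies. total $6,251 + $937 = $7,188
Difference: |$1,238 − $7,188| = $5,950.

$5,950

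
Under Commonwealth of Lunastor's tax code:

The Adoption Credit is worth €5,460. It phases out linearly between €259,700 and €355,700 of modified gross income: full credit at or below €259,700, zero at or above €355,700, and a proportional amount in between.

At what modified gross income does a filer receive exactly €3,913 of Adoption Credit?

€286,900

€3,913 is 3,913/5,460 of the full €5,460, so 1,547/5,460 of the €96,000 range has been used: income = €259,700 + €96,000 × 1,547/5,460 = €286,900.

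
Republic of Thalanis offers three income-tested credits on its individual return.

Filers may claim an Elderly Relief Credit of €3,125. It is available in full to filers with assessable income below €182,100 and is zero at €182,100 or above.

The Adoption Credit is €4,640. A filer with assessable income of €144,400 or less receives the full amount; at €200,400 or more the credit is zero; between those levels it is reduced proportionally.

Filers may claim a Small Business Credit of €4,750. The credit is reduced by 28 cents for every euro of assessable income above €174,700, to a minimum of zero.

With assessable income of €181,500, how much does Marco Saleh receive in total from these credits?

Elderly Relief Credit: €181,500 is below the €182,100 cutoff, so the full €3,125 applies.
Adoption Credit: €181,500 is €37,100 into a €56,000 phase-out range, leaving 18,900/56,000 of the credit: €4,640 × 18,900/56,000 = €1,566.
Small Business Credit: 28% of the €6,800 excess over €174,700 is €1,904; credit = €4,750 − €1,904 = €2,846.
Total: €3,125 + €1,566 + €2,846 = €7,537.

€7,537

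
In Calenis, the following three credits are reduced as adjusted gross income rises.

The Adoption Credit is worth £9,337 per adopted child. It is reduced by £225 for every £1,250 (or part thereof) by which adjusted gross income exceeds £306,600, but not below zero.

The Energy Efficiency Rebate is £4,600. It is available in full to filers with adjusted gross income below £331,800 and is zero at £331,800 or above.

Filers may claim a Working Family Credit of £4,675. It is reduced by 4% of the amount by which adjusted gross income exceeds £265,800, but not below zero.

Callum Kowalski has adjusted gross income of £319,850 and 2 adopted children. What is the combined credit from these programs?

Adoption Credit: base = 2 × £9,337 = £18,674. income exceeds £306,600 by £13,250, which is 11 full-or-partial £1,250 increments; reduction = 11 × £225 = £2,475, leaving £16,199.
Energy Efficiency Rebate: £319,850 is below the £331,800 cutoff, so the full £4,600 applies.
Working Family Credit: 4% of the £54,050 excess over £265,800 is £2,162; credit = £4,675 − £2,162 = £2,513.
Total: £16,199 + £4,600 + £2,513 = £23,312.

£23,312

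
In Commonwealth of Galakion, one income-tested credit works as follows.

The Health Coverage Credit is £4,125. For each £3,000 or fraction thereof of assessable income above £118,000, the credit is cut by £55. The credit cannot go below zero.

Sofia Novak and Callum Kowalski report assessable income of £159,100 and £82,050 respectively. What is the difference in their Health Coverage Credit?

Sofia (£159,100): Health Coverage Credit: income exceeds £118,000 by £41,100, which is 14 full-or-partial £3,000 increments; reduction = 14 × £55 = £770, leaving £3,355.
Callum (£82,050): Health Coverage Credit: £82,050 is at or below the £118,000 threshold, so the full £4,125 applies.
Difference: |£3,355 − £4,125| = £770.

£770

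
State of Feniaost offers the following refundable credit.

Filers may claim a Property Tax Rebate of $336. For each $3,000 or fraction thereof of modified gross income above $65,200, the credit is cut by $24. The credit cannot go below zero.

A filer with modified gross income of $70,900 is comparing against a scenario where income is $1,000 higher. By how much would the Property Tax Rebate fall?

At $70,900 — income exceeds $65,200 by $5,700, which is 2 full-or-partial $3,000 increments; reduction = 2 × $24 = $48, leaving $288.
At $71,900 — income exceeds $65,200 by $6,700, which is 3 full-or-partial $3,000 increments; reduction = 3 × $24 = $72, leaving $264.
Lost: $288 − $264 = $24.

$24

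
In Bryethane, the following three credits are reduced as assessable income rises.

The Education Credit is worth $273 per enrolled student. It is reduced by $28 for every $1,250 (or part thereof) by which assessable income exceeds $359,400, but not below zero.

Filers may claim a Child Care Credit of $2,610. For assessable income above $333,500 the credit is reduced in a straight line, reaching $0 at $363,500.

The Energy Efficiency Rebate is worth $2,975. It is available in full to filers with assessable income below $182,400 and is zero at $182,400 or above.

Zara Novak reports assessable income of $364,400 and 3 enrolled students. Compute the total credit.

$707

Education Credit: base = 3 × $273 = $819. income exceeds $359,400 by $5,000, which is 4 full-or-partial $1,250 increments; reduction = 4 × $28 = $112, leaving $707.
Child Care Credit: $364,400 is at or above $363,500, so the credit is $0.
Energy Efficiency Rebate: $364,400 meets or exceeds the $182,400 cutoff, so the credit is $0.
Total: $707 + $0 + $0 = $707.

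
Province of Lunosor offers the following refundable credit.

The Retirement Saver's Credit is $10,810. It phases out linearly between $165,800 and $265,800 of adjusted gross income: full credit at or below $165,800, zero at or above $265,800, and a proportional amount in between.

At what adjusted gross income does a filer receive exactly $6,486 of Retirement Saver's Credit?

$205,800

$6,486 is 6,486/10,810 of the full $10,810, so 4,324/10,810 of the $100,000 range has been used: income = $165,800 + $100,000 × 4,324/10,810 = $205,800.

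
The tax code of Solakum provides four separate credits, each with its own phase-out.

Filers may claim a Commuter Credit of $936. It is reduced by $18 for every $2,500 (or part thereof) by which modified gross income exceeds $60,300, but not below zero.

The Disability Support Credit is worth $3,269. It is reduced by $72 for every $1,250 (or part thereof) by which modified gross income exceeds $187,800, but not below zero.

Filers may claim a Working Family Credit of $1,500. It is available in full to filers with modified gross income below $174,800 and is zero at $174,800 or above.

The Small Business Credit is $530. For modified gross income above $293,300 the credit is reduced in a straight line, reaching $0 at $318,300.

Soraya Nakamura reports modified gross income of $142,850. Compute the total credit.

$5,623

Commuter Credit: income exceeds $60,300 by $82,550, which is 34 full-or-partial $2,500 increments; reduction = 34 × $18 = $612, leaving $324.
Disability Support Credit: $142,850 is at or below the $187,800 threshold, so the full $3,269 applies.
Working Family Credit: $142,850 is below the $174,800 cutoff, so the full $1,500 applies.
Small Business Credit: $142,850 is at or below the $293,300 threshold, so the full $530 applies.
Total: $324 + $3,269 + $1,500 + $530 = $5,623.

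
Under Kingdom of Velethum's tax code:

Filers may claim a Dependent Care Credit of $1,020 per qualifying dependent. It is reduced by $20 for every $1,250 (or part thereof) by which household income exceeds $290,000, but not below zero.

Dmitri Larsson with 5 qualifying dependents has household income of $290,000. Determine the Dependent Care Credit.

$5,100

Dependent Care Credit: base = 5 × $1,020 = $5,100. $290,000 is at or below the $290,000 threshold, so the full $5,100 applies.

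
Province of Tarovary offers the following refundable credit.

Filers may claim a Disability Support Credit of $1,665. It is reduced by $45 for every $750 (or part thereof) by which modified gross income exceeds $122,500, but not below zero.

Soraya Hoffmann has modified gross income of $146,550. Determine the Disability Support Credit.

$180

Disability Support Credit: income exceeds $122,500 by $24,050, which is 33 full-or-partial $750 increments; reduction = 33 × $45 = $1,485, leaving $180.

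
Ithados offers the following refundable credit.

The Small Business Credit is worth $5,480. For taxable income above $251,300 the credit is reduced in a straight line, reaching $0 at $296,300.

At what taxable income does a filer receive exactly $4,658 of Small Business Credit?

$4,658 is 4,658/5,480 of the full $5,480, so 822/5,480 of the $45,000 range has been used: income = $251,300 + $45,000 × 822/5,480 = $258,050.

$258,050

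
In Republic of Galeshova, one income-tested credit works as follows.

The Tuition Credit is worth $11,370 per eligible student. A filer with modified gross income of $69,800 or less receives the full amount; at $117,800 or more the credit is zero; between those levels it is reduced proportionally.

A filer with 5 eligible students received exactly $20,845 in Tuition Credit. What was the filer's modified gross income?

Full credit = 5 × $11,370 = $56,850.
$20,845 is 20,845/56,850 of the full $56,850, so 36,005/56,850 of the $48,000 range has been used: income = $69,800 + $48,000 × 36,005/56,850 = $100,200.

$100,200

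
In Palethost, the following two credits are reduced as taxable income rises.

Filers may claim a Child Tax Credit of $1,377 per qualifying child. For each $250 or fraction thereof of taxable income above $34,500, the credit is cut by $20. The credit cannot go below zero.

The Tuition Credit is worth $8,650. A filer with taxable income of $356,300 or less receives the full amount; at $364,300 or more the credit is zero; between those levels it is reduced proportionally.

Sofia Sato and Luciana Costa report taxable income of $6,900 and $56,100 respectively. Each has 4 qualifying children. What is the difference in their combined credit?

$1,740

Sofia ($6,900): Child Tax Credit: base = 4 × $1,377 = $5,508. $6,900 is at or below the $34,500 threshold, so the full $5,508 applies. Tuition Credit: $6,900 is at or below the $356,300 threshold, so the full $8,650 applies. total $5,508 + $8,650 = $14,158
Luciana ($56,100): Child Tax Credit: base = 4 × $1,377 = $5,508. income exceeds $34,500 by $21,600, which is 87 full-or-partial $250 increments; reduction = 87 × $20 = $1,740, leaving $3,768. Tuition Credit: $56,100 is at or below the $356,300 threshold, so the full $8,650 applies. total $3,768 + $8,650 = $12,418
Difference: |$14,158 − $12,418| = $1,740.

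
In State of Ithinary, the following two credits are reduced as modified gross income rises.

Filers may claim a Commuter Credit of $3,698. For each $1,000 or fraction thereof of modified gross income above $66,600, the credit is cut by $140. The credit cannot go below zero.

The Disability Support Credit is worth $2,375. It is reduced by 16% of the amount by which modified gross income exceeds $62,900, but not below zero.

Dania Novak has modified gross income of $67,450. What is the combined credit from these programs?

$5,205

Commuter Credit: income exceeds $66,600 by $850, which is 1 full-or-partial $1,000 increment; reduction = 1 × $140 = $140, leaving $3,558.
Disability Support Credit: 16% of the $4,550 excess over $62,900 is $728; credit = $2,375 − $728 = $1,647.
Total: $3,558 + $1,647 = $5,205.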